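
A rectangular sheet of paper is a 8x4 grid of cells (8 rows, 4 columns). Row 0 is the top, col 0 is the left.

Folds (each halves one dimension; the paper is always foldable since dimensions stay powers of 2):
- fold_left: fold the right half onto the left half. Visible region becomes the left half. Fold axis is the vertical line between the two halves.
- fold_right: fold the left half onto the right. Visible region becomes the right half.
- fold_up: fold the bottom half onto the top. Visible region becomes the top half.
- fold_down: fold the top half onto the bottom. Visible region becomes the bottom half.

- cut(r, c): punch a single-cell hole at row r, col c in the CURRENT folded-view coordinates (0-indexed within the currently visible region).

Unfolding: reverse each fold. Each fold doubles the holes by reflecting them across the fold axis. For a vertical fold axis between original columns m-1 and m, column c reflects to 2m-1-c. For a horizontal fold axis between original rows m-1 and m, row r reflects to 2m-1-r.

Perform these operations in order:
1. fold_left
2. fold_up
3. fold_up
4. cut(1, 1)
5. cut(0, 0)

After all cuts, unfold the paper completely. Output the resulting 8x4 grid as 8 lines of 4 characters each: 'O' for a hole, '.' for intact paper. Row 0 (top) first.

Answer: O..O
.OO.
.OO.
O..O
O..O
.OO.
.OO.
O..O

Derivation:
Op 1 fold_left: fold axis v@2; visible region now rows[0,8) x cols[0,2) = 8x2
Op 2 fold_up: fold axis h@4; visible region now rows[0,4) x cols[0,2) = 4x2
Op 3 fold_up: fold axis h@2; visible region now rows[0,2) x cols[0,2) = 2x2
Op 4 cut(1, 1): punch at orig (1,1); cuts so far [(1, 1)]; region rows[0,2) x cols[0,2) = 2x2
Op 5 cut(0, 0): punch at orig (0,0); cuts so far [(0, 0), (1, 1)]; region rows[0,2) x cols[0,2) = 2x2
Unfold 1 (reflect across h@2): 4 holes -> [(0, 0), (1, 1), (2, 1), (3, 0)]
Unfold 2 (reflect across h@4): 8 holes -> [(0, 0), (1, 1), (2, 1), (3, 0), (4, 0), (5, 1), (6, 1), (7, 0)]
Unfold 3 (reflect across v@2): 16 holes -> [(0, 0), (0, 3), (1, 1), (1, 2), (2, 1), (2, 2), (3, 0), (3, 3), (4, 0), (4, 3), (5, 1), (5, 2), (6, 1), (6, 2), (7, 0), (7, 3)]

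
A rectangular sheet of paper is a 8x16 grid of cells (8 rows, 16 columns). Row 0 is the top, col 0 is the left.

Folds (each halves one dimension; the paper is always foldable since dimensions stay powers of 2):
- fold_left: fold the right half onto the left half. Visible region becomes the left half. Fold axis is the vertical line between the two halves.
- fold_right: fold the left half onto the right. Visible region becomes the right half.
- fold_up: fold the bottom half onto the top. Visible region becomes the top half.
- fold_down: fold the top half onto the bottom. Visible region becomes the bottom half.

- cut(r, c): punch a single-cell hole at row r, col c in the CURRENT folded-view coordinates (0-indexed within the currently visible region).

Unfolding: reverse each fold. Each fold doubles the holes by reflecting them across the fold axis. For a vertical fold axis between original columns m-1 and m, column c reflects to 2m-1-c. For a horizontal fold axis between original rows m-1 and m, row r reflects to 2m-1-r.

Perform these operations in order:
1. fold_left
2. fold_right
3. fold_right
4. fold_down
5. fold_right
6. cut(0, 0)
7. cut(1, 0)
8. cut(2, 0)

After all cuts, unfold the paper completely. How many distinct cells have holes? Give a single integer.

Answer: 96

Derivation:
Op 1 fold_left: fold axis v@8; visible region now rows[0,8) x cols[0,8) = 8x8
Op 2 fold_right: fold axis v@4; visible region now rows[0,8) x cols[4,8) = 8x4
Op 3 fold_right: fold axis v@6; visible region now rows[0,8) x cols[6,8) = 8x2
Op 4 fold_down: fold axis h@4; visible region now rows[4,8) x cols[6,8) = 4x2
Op 5 fold_right: fold axis v@7; visible region now rows[4,8) x cols[7,8) = 4x1
Op 6 cut(0, 0): punch at orig (4,7); cuts so far [(4, 7)]; region rows[4,8) x cols[7,8) = 4x1
Op 7 cut(1, 0): punch at orig (5,7); cuts so far [(4, 7), (5, 7)]; region rows[4,8) x cols[7,8) = 4x1
Op 8 cut(2, 0): punch at orig (6,7); cuts so far [(4, 7), (5, 7), (6, 7)]; region rows[4,8) x cols[7,8) = 4x1
Unfold 1 (reflect across v@7): 6 holes -> [(4, 6), (4, 7), (5, 6), (5, 7), (6, 6), (6, 7)]
Unfold 2 (reflect across h@4): 12 holes -> [(1, 6), (1, 7), (2, 6), (2, 7), (3, 6), (3, 7), (4, 6), (4, 7), (5, 6), (5, 7), (6, 6), (6, 7)]
Unfold 3 (reflect across v@6): 24 holes -> [(1, 4), (1, 5), (1, 6), (1, 7), (2, 4), (2, 5), (2, 6), (2, 7), (3, 4), (3, 5), (3, 6), (3, 7), (4, 4), (4, 5), (4, 6), (4, 7), (5, 4), (5, 5), (5, 6), (5, 7), (6, 4), (6, 5), (6, 6), (6, 7)]
Unfold 4 (reflect across v@4): 48 holes -> [(1, 0), (1, 1), (1, 2), (1, 3), (1, 4), (1, 5), (1, 6), (1, 7), (2, 0), (2, 1), (2, 2), (2, 3), (2, 4), (2, 5), (2, 6), (2, 7), (3, 0), (3, 1), (3, 2), (3, 3), (3, 4), (3, 5), (3, 6), (3, 7), (4, 0), (4, 1), (4, 2), (4, 3), (4, 4), (4, 5), (4, 6), (4, 7), (5, 0), (5, 1), (5, 2), (5, 3), (5, 4), (5, 5), (5, 6), (5, 7), (6, 0), (6, 1), (6, 2), (6, 3), (6, 4), (6, 5), (6, 6), (6, 7)]
Unfold 5 (reflect across v@8): 96 holes -> [(1, 0), (1, 1), (1, 2), (1, 3), (1, 4), (1, 5), (1, 6), (1, 7), (1, 8), (1, 9), (1, 10), (1, 11), (1, 12), (1, 13), (1, 14), (1, 15), (2, 0), (2, 1), (2, 2), (2, 3), (2, 4), (2, 5), (2, 6), (2, 7), (2, 8), (2, 9), (2, 10), (2, 11), (2, 12), (2, 13), (2, 14), (2, 15), (3, 0), (3, 1), (3, 2), (3, 3), (3, 4), (3, 5), (3, 6), (3, 7), (3, 8), (3, 9), (3, 10), (3, 11), (3, 12), (3, 13), (3, 14), (3, 15), (4, 0), (4, 1), (4, 2), (4, 3), (4, 4), (4, 5), (4, 6), (4, 7), (4, 8), (4, 9), (4, 10), (4, 11), (4, 12), (4, 13), (4, 14), (4, 15), (5, 0), (5, 1), (5, 2), (5, 3), (5, 4), (5, 5), (5, 6), (5, 7), (5, 8), (5, 9), (5, 10), (5, 11), (5, 12), (5, 13), (5, 14), (5, 15), (6, 0), (6, 1), (6, 2), (6, 3), (6, 4), (6, 5), (6, 6), (6, 7), (6, 8), (6, 9), (6, 10), (6, 11), (6, 12), (6, 13), (6, 14), (6, 15)]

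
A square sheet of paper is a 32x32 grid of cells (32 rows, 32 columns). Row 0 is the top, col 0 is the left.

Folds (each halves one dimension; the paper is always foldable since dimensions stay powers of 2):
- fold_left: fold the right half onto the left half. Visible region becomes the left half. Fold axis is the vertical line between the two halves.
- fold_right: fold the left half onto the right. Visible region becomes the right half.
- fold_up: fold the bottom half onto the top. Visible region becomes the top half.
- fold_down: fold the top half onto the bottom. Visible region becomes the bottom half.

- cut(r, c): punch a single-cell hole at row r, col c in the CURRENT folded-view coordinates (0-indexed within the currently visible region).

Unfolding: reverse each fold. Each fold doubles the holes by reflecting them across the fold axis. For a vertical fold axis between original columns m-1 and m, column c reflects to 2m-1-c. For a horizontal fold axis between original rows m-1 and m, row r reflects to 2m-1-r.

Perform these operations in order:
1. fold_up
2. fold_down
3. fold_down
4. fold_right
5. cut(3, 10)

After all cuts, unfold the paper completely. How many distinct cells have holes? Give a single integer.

Answer: 16

Derivation:
Op 1 fold_up: fold axis h@16; visible region now rows[0,16) x cols[0,32) = 16x32
Op 2 fold_down: fold axis h@8; visible region now rows[8,16) x cols[0,32) = 8x32
Op 3 fold_down: fold axis h@12; visible region now rows[12,16) x cols[0,32) = 4x32
Op 4 fold_right: fold axis v@16; visible region now rows[12,16) x cols[16,32) = 4x16
Op 5 cut(3, 10): punch at orig (15,26); cuts so far [(15, 26)]; region rows[12,16) x cols[16,32) = 4x16
Unfold 1 (reflect across v@16): 2 holes -> [(15, 5), (15, 26)]
Unfold 2 (reflect across h@12): 4 holes -> [(8, 5), (8, 26), (15, 5), (15, 26)]
Unfold 3 (reflect across h@8): 8 holes -> [(0, 5), (0, 26), (7, 5), (7, 26), (8, 5), (8, 26), (15, 5), (15, 26)]
Unfold 4 (reflect across h@16): 16 holes -> [(0, 5), (0, 26), (7, 5), (7, 26), (8, 5), (8, 26), (15, 5), (15, 26), (16, 5), (16, 26), (23, 5), (23, 26), (24, 5), (24, 26), (31, 5), (31, 26)]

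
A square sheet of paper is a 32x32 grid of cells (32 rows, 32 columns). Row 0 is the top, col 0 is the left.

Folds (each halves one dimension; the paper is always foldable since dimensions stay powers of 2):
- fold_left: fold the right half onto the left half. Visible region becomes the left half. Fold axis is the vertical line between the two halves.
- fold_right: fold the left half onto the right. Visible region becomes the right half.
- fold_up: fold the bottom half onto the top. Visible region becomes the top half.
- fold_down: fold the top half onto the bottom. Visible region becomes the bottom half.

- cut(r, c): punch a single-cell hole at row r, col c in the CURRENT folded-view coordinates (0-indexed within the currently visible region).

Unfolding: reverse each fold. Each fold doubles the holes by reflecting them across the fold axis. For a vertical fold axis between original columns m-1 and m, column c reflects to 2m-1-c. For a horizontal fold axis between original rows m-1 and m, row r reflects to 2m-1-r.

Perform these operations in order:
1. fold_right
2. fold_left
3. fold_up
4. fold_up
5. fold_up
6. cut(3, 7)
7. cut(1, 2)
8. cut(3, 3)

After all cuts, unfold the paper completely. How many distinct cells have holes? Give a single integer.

Op 1 fold_right: fold axis v@16; visible region now rows[0,32) x cols[16,32) = 32x16
Op 2 fold_left: fold axis v@24; visible region now rows[0,32) x cols[16,24) = 32x8
Op 3 fold_up: fold axis h@16; visible region now rows[0,16) x cols[16,24) = 16x8
Op 4 fold_up: fold axis h@8; visible region now rows[0,8) x cols[16,24) = 8x8
Op 5 fold_up: fold axis h@4; visible region now rows[0,4) x cols[16,24) = 4x8
Op 6 cut(3, 7): punch at orig (3,23); cuts so far [(3, 23)]; region rows[0,4) x cols[16,24) = 4x8
Op 7 cut(1, 2): punch at orig (1,18); cuts so far [(1, 18), (3, 23)]; region rows[0,4) x cols[16,24) = 4x8
Op 8 cut(3, 3): punch at orig (3,19); cuts so far [(1, 18), (3, 19), (3, 23)]; region rows[0,4) x cols[16,24) = 4x8
Unfold 1 (reflect across h@4): 6 holes -> [(1, 18), (3, 19), (3, 23), (4, 19), (4, 23), (6, 18)]
Unfold 2 (reflect across h@8): 12 holes -> [(1, 18), (3, 19), (3, 23), (4, 19), (4, 23), (6, 18), (9, 18), (11, 19), (11, 23), (12, 19), (12, 23), (14, 18)]
Unfold 3 (reflect across h@16): 24 holes -> [(1, 18), (3, 19), (3, 23), (4, 19), (4, 23), (6, 18), (9, 18), (11, 19), (11, 23), (12, 19), (12, 23), (14, 18), (17, 18), (19, 19), (19, 23), (20, 19), (20, 23), (22, 18), (25, 18), (27, 19), (27, 23), (28, 19), (28, 23), (30, 18)]
Unfold 4 (reflect across v@24): 48 holes -> [(1, 18), (1, 29), (3, 19), (3, 23), (3, 24), (3, 28), (4, 19), (4, 23), (4, 24), (4, 28), (6, 18), (6, 29), (9, 18), (9, 29), (11, 19), (11, 23), (11, 24), (11, 28), (12, 19), (12, 23), (12, 24), (12, 28), (14, 18), (14, 29), (17, 18), (17, 29), (19, 19), (19, 23), (19, 24), (19, 28), (20, 19), (20, 23), (20, 24), (20, 28), (22, 18), (22, 29), (25, 18), (25, 29), (27, 19), (27, 23), (27, 24), (27, 28), (28, 19), (28, 23), (28, 24), (28, 28), (30, 18), (30, 29)]
Unfold 5 (reflect across v@16): 96 holes -> [(1, 2), (1, 13), (1, 18), (1, 29), (3, 3), (3, 7), (3, 8), (3, 12), (3, 19), (3, 23), (3, 24), (3, 28), (4, 3), (4, 7), (4, 8), (4, 12), (4, 19), (4, 23), (4, 24), (4, 28), (6, 2), (6, 13), (6, 18), (6, 29), (9, 2), (9, 13), (9, 18), (9, 29), (11, 3), (11, 7), (11, 8), (11, 12), (11, 19), (11, 23), (11, 24), (11, 28), (12, 3), (12, 7), (12, 8), (12, 12), (12, 19), (12, 23), (12, 24), (12, 28), (14, 2), (14, 13), (14, 18), (14, 29), (17, 2), (17, 13), (17, 18), (17, 29), (19, 3), (19, 7), (19, 8), (19, 12), (19, 19), (19, 23), (19, 24), (19, 28), (20, 3), (20, 7), (20, 8), (20, 12), (20, 19), (20, 23), (20, 24), (20, 28), (22, 2), (22, 13), (22, 18), (22, 29), (25, 2), (25, 13), (25, 18), (25, 29), (27, 3), (27, 7), (27, 8), (27, 12), (27, 19), (27, 23), (27, 24), (27, 28), (28, 3), (28, 7), (28, 8), (28, 12), (28, 19), (28, 23), (28, 24), (28, 28), (30, 2), (30, 13), (30, 18), (30, 29)]

Answer: 96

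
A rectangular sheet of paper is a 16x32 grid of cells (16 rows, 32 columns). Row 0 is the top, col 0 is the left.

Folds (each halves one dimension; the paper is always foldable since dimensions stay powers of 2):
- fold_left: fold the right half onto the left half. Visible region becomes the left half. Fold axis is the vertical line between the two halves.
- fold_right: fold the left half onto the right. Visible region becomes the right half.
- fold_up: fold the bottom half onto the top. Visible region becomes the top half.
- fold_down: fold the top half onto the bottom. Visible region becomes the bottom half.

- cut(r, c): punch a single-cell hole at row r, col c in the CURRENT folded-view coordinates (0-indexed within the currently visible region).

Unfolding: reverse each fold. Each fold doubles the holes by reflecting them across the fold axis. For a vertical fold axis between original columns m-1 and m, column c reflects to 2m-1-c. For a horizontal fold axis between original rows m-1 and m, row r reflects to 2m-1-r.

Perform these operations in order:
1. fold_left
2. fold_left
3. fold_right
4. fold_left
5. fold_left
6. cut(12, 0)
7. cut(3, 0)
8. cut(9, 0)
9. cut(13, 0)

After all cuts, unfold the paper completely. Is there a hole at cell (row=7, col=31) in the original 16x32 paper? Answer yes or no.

Answer: no

Derivation:
Op 1 fold_left: fold axis v@16; visible region now rows[0,16) x cols[0,16) = 16x16
Op 2 fold_left: fold axis v@8; visible region now rows[0,16) x cols[0,8) = 16x8
Op 3 fold_right: fold axis v@4; visible region now rows[0,16) x cols[4,8) = 16x4
Op 4 fold_left: fold axis v@6; visible region now rows[0,16) x cols[4,6) = 16x2
Op 5 fold_left: fold axis v@5; visible region now rows[0,16) x cols[4,5) = 16x1
Op 6 cut(12, 0): punch at orig (12,4); cuts so far [(12, 4)]; region rows[0,16) x cols[4,5) = 16x1
Op 7 cut(3, 0): punch at orig (3,4); cuts so far [(3, 4), (12, 4)]; region rows[0,16) x cols[4,5) = 16x1
Op 8 cut(9, 0): punch at orig (9,4); cuts so far [(3, 4), (9, 4), (12, 4)]; region rows[0,16) x cols[4,5) = 16x1
Op 9 cut(13, 0): punch at orig (13,4); cuts so far [(3, 4), (9, 4), (12, 4), (13, 4)]; region rows[0,16) x cols[4,5) = 16x1
Unfold 1 (reflect across v@5): 8 holes -> [(3, 4), (3, 5), (9, 4), (9, 5), (12, 4), (12, 5), (13, 4), (13, 5)]
Unfold 2 (reflect across v@6): 16 holes -> [(3, 4), (3, 5), (3, 6), (3, 7), (9, 4), (9, 5), (9, 6), (9, 7), (12, 4), (12, 5), (12, 6), (12, 7), (13, 4), (13, 5), (13, 6), (13, 7)]
Unfold 3 (reflect across v@4): 32 holes -> [(3, 0), (3, 1), (3, 2), (3, 3), (3, 4), (3, 5), (3, 6), (3, 7), (9, 0), (9, 1), (9, 2), (9, 3), (9, 4), (9, 5), (9, 6), (9, 7), (12, 0), (12, 1), (12, 2), (12, 3), (12, 4), (12, 5), (12, 6), (12, 7), (13, 0), (13, 1), (13, 2), (13, 3), (13, 4), (13, 5), (13, 6), (13, 7)]
Unfold 4 (reflect across v@8): 64 holes -> [(3, 0), (3, 1), (3, 2), (3, 3), (3, 4), (3, 5), (3, 6), (3, 7), (3, 8), (3, 9), (3, 10), (3, 11), (3, 12), (3, 13), (3, 14), (3, 15), (9, 0), (9, 1), (9, 2), (9, 3), (9, 4), (9, 5), (9, 6), (9, 7), (9, 8), (9, 9), (9, 10), (9, 11), (9, 12), (9, 13), (9, 14), (9, 15), (12, 0), (12, 1), (12, 2), (12, 3), (12, 4), (12, 5), (12, 6), (12, 7), (12, 8), (12, 9), (12, 10), (12, 11), (12, 12), (12, 13), (12, 14), (12, 15), (13, 0), (13, 1), (13, 2), (13, 3), (13, 4), (13, 5), (13, 6), (13, 7), (13, 8), (13, 9), (13, 10), (13, 11), (13, 12), (13, 13), (13, 14), (13, 15)]
Unfold 5 (reflect across v@16): 128 holes -> [(3, 0), (3, 1), (3, 2), (3, 3), (3, 4), (3, 5), (3, 6), (3, 7), (3, 8), (3, 9), (3, 10), (3, 11), (3, 12), (3, 13), (3, 14), (3, 15), (3, 16), (3, 17), (3, 18), (3, 19), (3, 20), (3, 21), (3, 22), (3, 23), (3, 24), (3, 25), (3, 26), (3, 27), (3, 28), (3, 29), (3, 30), (3, 31), (9, 0), (9, 1), (9, 2), (9, 3), (9, 4), (9, 5), (9, 6), (9, 7), (9, 8), (9, 9), (9, 10), (9, 11), (9, 12), (9, 13), (9, 14), (9, 15), (9, 16), (9, 17), (9, 18), (9, 19), (9, 20), (9, 21), (9, 22), (9, 23), (9, 24), (9, 25), (9, 26), (9, 27), (9, 28), (9, 29), (9, 30), (9, 31), (12, 0), (12, 1), (12, 2), (12, 3), (12, 4), (12, 5), (12, 6), (12, 7), (12, 8), (12, 9), (12, 10), (12, 11), (12, 12), (12, 13), (12, 14), (12, 15), (12, 16), (12, 17), (12, 18), (12, 19), (12, 20), (12, 21), (12, 22), (12, 23), (12, 24), (12, 25), (12, 26), (12, 27), (12, 28), (12, 29), (12, 30), (12, 31), (13, 0), (13, 1), (13, 2), (13, 3), (13, 4), (13, 5), (13, 6), (13, 7), (13, 8), (13, 9), (13, 10), (13, 11), (13, 12), (13, 13), (13, 14), (13, 15), (13, 16), (13, 17), (13, 18), (13, 19), (13, 20), (13, 21), (13, 22), (13, 23), (13, 24), (13, 25), (13, 26), (13, 27), (13, 28), (13, 29), (13, 30), (13, 31)]
Holes: [(3, 0), (3, 1), (3, 2), (3, 3), (3, 4), (3, 5), (3, 6), (3, 7), (3, 8), (3, 9), (3, 10), (3, 11), (3, 12), (3, 13), (3, 14), (3, 15), (3, 16), (3, 17), (3, 18), (3, 19), (3, 20), (3, 21), (3, 22), (3, 23), (3, 24), (3, 25), (3, 26), (3, 27), (3, 28), (3, 29), (3, 30), (3, 31), (9, 0), (9, 1), (9, 2), (9, 3), (9, 4), (9, 5), (9, 6), (9, 7), (9, 8), (9, 9), (9, 10), (9, 11), (9, 12), (9, 13), (9, 14), (9, 15), (9, 16), (9, 17), (9, 18), (9, 19), (9, 20), (9, 21), (9, 22), (9, 23), (9, 24), (9, 25), (9, 26), (9, 27), (9, 28), (9, 29), (9, 30), (9, 31), (12, 0), (12, 1), (12, 2), (12, 3), (12, 4), (12, 5), (12, 6), (12, 7), (12, 8), (12, 9), (12, 10), (12, 11), (12, 12), (12, 13), (12, 14), (12, 15), (12, 16), (12, 17), (12, 18), (12, 19), (12, 20), (12, 21), (12, 22), (12, 23), (12, 24), (12, 25), (12, 26), (12, 27), (12, 28), (12, 29), (12, 30), (12, 31), (13, 0), (13, 1), (13, 2), (13, 3), (13, 4), (13, 5), (13, 6), (13, 7), (13, 8), (13, 9), (13, 10), (13, 11), (13, 12), (13, 13), (13, 14), (13, 15), (13, 16), (13, 17), (13, 18), (13, 19), (13, 20), (13, 21), (13, 22), (13, 23), (13, 24), (13, 25), (13, 26), (13, 27), (13, 28), (13, 29), (13, 30), (13, 31)]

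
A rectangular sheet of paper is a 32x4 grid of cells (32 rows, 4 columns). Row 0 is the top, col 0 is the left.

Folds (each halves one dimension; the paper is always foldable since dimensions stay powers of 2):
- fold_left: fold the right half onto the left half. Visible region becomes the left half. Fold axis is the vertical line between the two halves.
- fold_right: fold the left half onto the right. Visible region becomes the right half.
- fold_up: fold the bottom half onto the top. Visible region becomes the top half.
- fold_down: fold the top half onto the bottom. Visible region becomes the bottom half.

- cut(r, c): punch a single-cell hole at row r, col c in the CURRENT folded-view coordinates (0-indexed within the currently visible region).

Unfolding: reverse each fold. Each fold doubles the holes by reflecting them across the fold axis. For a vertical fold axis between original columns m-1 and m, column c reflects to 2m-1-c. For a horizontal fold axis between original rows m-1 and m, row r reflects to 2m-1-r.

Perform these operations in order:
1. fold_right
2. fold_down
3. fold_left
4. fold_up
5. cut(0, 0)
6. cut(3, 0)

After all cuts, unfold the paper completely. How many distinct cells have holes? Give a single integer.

Op 1 fold_right: fold axis v@2; visible region now rows[0,32) x cols[2,4) = 32x2
Op 2 fold_down: fold axis h@16; visible region now rows[16,32) x cols[2,4) = 16x2
Op 3 fold_left: fold axis v@3; visible region now rows[16,32) x cols[2,3) = 16x1
Op 4 fold_up: fold axis h@24; visible region now rows[16,24) x cols[2,3) = 8x1
Op 5 cut(0, 0): punch at orig (16,2); cuts so far [(16, 2)]; region rows[16,24) x cols[2,3) = 8x1
Op 6 cut(3, 0): punch at orig (19,2); cuts so far [(16, 2), (19, 2)]; region rows[16,24) x cols[2,3) = 8x1
Unfold 1 (reflect across h@24): 4 holes -> [(16, 2), (19, 2), (28, 2), (31, 2)]
Unfold 2 (reflect across v@3): 8 holes -> [(16, 2), (16, 3), (19, 2), (19, 3), (28, 2), (28, 3), (31, 2), (31, 3)]
Unfold 3 (reflect across h@16): 16 holes -> [(0, 2), (0, 3), (3, 2), (3, 3), (12, 2), (12, 3), (15, 2), (15, 3), (16, 2), (16, 3), (19, 2), (19, 3), (28, 2), (28, 3), (31, 2), (31, 3)]
Unfold 4 (reflect across v@2): 32 holes -> [(0, 0), (0, 1), (0, 2), (0, 3), (3, 0), (3, 1), (3, 2), (3, 3), (12, 0), (12, 1), (12, 2), (12, 3), (15, 0), (15, 1), (15, 2), (15, 3), (16, 0), (16, 1), (16, 2), (16, 3), (19, 0), (19, 1), (19, 2), (19, 3), (28, 0), (28, 1), (28, 2), (28, 3), (31, 0), (31, 1), (31, 2), (31, 3)]

Answer: 32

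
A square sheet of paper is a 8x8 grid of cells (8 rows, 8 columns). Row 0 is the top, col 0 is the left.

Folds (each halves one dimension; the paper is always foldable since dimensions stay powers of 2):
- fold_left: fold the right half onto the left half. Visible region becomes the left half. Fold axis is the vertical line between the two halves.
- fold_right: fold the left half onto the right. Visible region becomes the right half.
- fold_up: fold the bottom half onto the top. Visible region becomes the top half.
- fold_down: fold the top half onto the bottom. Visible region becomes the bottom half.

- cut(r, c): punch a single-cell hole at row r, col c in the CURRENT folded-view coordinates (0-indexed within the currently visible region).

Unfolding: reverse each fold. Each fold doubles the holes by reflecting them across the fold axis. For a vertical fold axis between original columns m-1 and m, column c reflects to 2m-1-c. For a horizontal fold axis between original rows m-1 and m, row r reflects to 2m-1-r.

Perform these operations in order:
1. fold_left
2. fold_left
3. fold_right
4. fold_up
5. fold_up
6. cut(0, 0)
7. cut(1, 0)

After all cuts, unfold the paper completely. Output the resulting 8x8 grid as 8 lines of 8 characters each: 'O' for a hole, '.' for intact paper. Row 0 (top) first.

Answer: OOOOOOOO
OOOOOOOO
OOOOOOOO
OOOOOOOO
OOOOOOOO
OOOOOOOO
OOOOOOOO
OOOOOOOO

Derivation:
Op 1 fold_left: fold axis v@4; visible region now rows[0,8) x cols[0,4) = 8x4
Op 2 fold_left: fold axis v@2; visible region now rows[0,8) x cols[0,2) = 8x2
Op 3 fold_right: fold axis v@1; visible region now rows[0,8) x cols[1,2) = 8x1
Op 4 fold_up: fold axis h@4; visible region now rows[0,4) x cols[1,2) = 4x1
Op 5 fold_up: fold axis h@2; visible region now rows[0,2) x cols[1,2) = 2x1
Op 6 cut(0, 0): punch at orig (0,1); cuts so far [(0, 1)]; region rows[0,2) x cols[1,2) = 2x1
Op 7 cut(1, 0): punch at orig (1,1); cuts so far [(0, 1), (1, 1)]; region rows[0,2) x cols[1,2) = 2x1
Unfold 1 (reflect across h@2): 4 holes -> [(0, 1), (1, 1), (2, 1), (3, 1)]
Unfold 2 (reflect across h@4): 8 holes -> [(0, 1), (1, 1), (2, 1), (3, 1), (4, 1), (5, 1), (6, 1), (7, 1)]
Unfold 3 (reflect across v@1): 16 holes -> [(0, 0), (0, 1), (1, 0), (1, 1), (2, 0), (2, 1), (3, 0), (3, 1), (4, 0), (4, 1), (5, 0), (5, 1), (6, 0), (6, 1), (7, 0), (7, 1)]
Unfold 4 (reflect across v@2): 32 holes -> [(0, 0), (0, 1), (0, 2), (0, 3), (1, 0), (1, 1), (1, 2), (1, 3), (2, 0), (2, 1), (2, 2), (2, 3), (3, 0), (3, 1), (3, 2), (3, 3), (4, 0), (4, 1), (4, 2), (4, 3), (5, 0), (5, 1), (5, 2), (5, 3), (6, 0), (6, 1), (6, 2), (6, 3), (7, 0), (7, 1), (7, 2), (7, 3)]
Unfold 5 (reflect across v@4): 64 holes -> [(0, 0), (0, 1), (0, 2), (0, 3), (0, 4), (0, 5), (0, 6), (0, 7), (1, 0), (1, 1), (1, 2), (1, 3), (1, 4), (1, 5), (1, 6), (1, 7), (2, 0), (2, 1), (2, 2), (2, 3), (2, 4), (2, 5), (2, 6), (2, 7), (3, 0), (3, 1), (3, 2), (3, 3), (3, 4), (3, 5), (3, 6), (3, 7), (4, 0), (4, 1), (4, 2), (4, 3), (4, 4), (4, 5), (4, 6), (4, 7), (5, 0), (5, 1), (5, 2), (5, 3), (5, 4), (5, 5), (5, 6), (5, 7), (6, 0), (6, 1), (6, 2), (6, 3), (6, 4), (6, 5), (6, 6), (6, 7), (7, 0), (7, 1), (7, 2), (7, 3), (7, 4), (7, 5), (7, 6), (7, 7)]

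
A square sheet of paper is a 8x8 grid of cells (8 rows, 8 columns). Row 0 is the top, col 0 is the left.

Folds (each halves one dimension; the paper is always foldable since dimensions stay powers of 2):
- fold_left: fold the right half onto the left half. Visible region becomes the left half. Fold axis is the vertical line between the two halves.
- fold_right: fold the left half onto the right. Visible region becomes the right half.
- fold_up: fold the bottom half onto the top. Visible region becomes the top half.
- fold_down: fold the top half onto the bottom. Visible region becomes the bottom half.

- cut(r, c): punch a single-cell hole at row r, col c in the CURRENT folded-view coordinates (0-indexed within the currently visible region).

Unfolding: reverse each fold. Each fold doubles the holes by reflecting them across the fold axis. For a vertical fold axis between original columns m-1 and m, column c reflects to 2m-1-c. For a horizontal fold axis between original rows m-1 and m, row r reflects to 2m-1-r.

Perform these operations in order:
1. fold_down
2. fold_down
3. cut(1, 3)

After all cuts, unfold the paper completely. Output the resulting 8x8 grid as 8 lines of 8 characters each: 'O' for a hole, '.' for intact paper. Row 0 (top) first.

Answer: ...O....
........
........
...O....
...O....
........
........
...O....

Derivation:
Op 1 fold_down: fold axis h@4; visible region now rows[4,8) x cols[0,8) = 4x8
Op 2 fold_down: fold axis h@6; visible region now rows[6,8) x cols[0,8) = 2x8
Op 3 cut(1, 3): punch at orig (7,3); cuts so far [(7, 3)]; region rows[6,8) x cols[0,8) = 2x8
Unfold 1 (reflect across h@6): 2 holes -> [(4, 3), (7, 3)]
Unfold 2 (reflect across h@4): 4 holes -> [(0, 3), (3, 3), (4, 3), (7, 3)]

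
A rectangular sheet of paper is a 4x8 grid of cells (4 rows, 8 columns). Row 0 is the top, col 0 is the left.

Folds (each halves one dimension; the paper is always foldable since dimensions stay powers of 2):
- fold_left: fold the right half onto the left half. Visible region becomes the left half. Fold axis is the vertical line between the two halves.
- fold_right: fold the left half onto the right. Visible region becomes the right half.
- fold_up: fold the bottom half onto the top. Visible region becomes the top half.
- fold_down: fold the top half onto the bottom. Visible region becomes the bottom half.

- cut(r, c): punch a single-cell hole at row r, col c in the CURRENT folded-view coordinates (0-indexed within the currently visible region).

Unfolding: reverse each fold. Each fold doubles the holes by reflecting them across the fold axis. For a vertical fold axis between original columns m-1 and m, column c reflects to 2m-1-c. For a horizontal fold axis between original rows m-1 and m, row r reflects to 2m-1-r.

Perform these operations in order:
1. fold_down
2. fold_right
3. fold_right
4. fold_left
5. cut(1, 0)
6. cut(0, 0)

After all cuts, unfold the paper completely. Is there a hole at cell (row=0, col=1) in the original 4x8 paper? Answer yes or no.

Op 1 fold_down: fold axis h@2; visible region now rows[2,4) x cols[0,8) = 2x8
Op 2 fold_right: fold axis v@4; visible region now rows[2,4) x cols[4,8) = 2x4
Op 3 fold_right: fold axis v@6; visible region now rows[2,4) x cols[6,8) = 2x2
Op 4 fold_left: fold axis v@7; visible region now rows[2,4) x cols[6,7) = 2x1
Op 5 cut(1, 0): punch at orig (3,6); cuts so far [(3, 6)]; region rows[2,4) x cols[6,7) = 2x1
Op 6 cut(0, 0): punch at orig (2,6); cuts so far [(2, 6), (3, 6)]; region rows[2,4) x cols[6,7) = 2x1
Unfold 1 (reflect across v@7): 4 holes -> [(2, 6), (2, 7), (3, 6), (3, 7)]
Unfold 2 (reflect across v@6): 8 holes -> [(2, 4), (2, 5), (2, 6), (2, 7), (3, 4), (3, 5), (3, 6), (3, 7)]
Unfold 3 (reflect across v@4): 16 holes -> [(2, 0), (2, 1), (2, 2), (2, 3), (2, 4), (2, 5), (2, 6), (2, 7), (3, 0), (3, 1), (3, 2), (3, 3), (3, 4), (3, 5), (3, 6), (3, 7)]
Unfold 4 (reflect across h@2): 32 holes -> [(0, 0), (0, 1), (0, 2), (0, 3), (0, 4), (0, 5), (0, 6), (0, 7), (1, 0), (1, 1), (1, 2), (1, 3), (1, 4), (1, 5), (1, 6), (1, 7), (2, 0), (2, 1), (2, 2), (2, 3), (2, 4), (2, 5), (2, 6), (2, 7), (3, 0), (3, 1), (3, 2), (3, 3), (3, 4), (3, 5), (3, 6), (3, 7)]
Holes: [(0, 0), (0, 1), (0, 2), (0, 3), (0, 4), (0, 5), (0, 6), (0, 7), (1, 0), (1, 1), (1, 2), (1, 3), (1, 4), (1, 5), (1, 6), (1, 7), (2, 0), (2, 1), (2, 2), (2, 3), (2, 4), (2, 5), (2, 6), (2, 7), (3, 0), (3, 1), (3, 2), (3, 3), (3, 4), (3, 5), (3, 6), (3, 7)]

Answer: yes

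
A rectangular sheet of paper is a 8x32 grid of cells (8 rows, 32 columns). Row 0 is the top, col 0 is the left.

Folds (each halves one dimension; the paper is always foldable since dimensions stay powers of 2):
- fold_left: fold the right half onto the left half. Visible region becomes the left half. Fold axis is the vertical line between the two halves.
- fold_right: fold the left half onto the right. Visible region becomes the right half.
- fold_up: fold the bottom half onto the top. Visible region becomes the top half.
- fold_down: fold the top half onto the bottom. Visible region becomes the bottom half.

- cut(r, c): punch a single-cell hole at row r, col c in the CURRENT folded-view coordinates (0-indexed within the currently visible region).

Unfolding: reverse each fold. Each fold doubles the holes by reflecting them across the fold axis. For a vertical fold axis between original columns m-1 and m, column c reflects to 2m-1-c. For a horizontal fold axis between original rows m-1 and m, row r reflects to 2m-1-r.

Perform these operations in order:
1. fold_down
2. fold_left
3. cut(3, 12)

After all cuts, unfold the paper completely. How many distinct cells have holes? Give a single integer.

Op 1 fold_down: fold axis h@4; visible region now rows[4,8) x cols[0,32) = 4x32
Op 2 fold_left: fold axis v@16; visible region now rows[4,8) x cols[0,16) = 4x16
Op 3 cut(3, 12): punch at orig (7,12); cuts so far [(7, 12)]; region rows[4,8) x cols[0,16) = 4x16
Unfold 1 (reflect across v@16): 2 holes -> [(7, 12), (7, 19)]
Unfold 2 (reflect across h@4): 4 holes -> [(0, 12), (0, 19), (7, 12), (7, 19)]

Answer: 4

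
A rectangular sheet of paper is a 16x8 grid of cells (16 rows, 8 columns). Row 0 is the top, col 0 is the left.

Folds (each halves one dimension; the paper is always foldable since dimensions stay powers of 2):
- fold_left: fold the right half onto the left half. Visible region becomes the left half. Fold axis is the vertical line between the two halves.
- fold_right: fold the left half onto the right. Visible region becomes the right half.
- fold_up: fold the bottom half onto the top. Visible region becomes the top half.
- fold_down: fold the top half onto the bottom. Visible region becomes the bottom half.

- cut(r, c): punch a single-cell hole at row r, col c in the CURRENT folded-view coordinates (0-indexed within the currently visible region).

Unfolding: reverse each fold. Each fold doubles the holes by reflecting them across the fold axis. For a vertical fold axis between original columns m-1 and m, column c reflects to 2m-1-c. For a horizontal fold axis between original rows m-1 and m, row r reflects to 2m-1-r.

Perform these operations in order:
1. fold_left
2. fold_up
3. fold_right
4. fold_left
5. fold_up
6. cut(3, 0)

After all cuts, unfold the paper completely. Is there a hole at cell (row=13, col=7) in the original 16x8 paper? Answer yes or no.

Op 1 fold_left: fold axis v@4; visible region now rows[0,16) x cols[0,4) = 16x4
Op 2 fold_up: fold axis h@8; visible region now rows[0,8) x cols[0,4) = 8x4
Op 3 fold_right: fold axis v@2; visible region now rows[0,8) x cols[2,4) = 8x2
Op 4 fold_left: fold axis v@3; visible region now rows[0,8) x cols[2,3) = 8x1
Op 5 fold_up: fold axis h@4; visible region now rows[0,4) x cols[2,3) = 4x1
Op 6 cut(3, 0): punch at orig (3,2); cuts so far [(3, 2)]; region rows[0,4) x cols[2,3) = 4x1
Unfold 1 (reflect across h@4): 2 holes -> [(3, 2), (4, 2)]
Unfold 2 (reflect across v@3): 4 holes -> [(3, 2), (3, 3), (4, 2), (4, 3)]
Unfold 3 (reflect across v@2): 8 holes -> [(3, 0), (3, 1), (3, 2), (3, 3), (4, 0), (4, 1), (4, 2), (4, 3)]
Unfold 4 (reflect across h@8): 16 holes -> [(3, 0), (3, 1), (3, 2), (3, 3), (4, 0), (4, 1), (4, 2), (4, 3), (11, 0), (11, 1), (11, 2), (11, 3), (12, 0), (12, 1), (12, 2), (12, 3)]
Unfold 5 (reflect across v@4): 32 holes -> [(3, 0), (3, 1), (3, 2), (3, 3), (3, 4), (3, 5), (3, 6), (3, 7), (4, 0), (4, 1), (4, 2), (4, 3), (4, 4), (4, 5), (4, 6), (4, 7), (11, 0), (11, 1), (11, 2), (11, 3), (11, 4), (11, 5), (11, 6), (11, 7), (12, 0), (12, 1), (12, 2), (12, 3), (12, 4), (12, 5), (12, 6), (12, 7)]
Holes: [(3, 0), (3, 1), (3, 2), (3, 3), (3, 4), (3, 5), (3, 6), (3, 7), (4, 0), (4, 1), (4, 2), (4, 3), (4, 4), (4, 5), (4, 6), (4, 7), (11, 0), (11, 1), (11, 2), (11, 3), (11, 4), (11, 5), (11, 6), (11, 7), (12, 0), (12, 1), (12, 2), (12, 3), (12, 4), (12, 5), (12, 6), (12, 7)]

Answer: no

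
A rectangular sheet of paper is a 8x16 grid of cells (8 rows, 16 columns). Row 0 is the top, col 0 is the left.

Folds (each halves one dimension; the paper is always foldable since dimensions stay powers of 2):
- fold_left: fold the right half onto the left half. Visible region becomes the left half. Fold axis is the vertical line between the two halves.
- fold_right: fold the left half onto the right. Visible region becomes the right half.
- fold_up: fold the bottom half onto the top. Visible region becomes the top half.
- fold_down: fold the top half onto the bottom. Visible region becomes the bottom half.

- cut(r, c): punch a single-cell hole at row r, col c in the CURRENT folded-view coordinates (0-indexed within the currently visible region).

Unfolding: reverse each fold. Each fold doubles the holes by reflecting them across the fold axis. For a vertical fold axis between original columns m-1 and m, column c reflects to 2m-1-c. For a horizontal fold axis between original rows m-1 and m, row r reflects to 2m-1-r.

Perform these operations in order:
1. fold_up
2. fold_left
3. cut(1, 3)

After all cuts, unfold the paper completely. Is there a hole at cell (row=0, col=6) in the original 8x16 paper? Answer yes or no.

Op 1 fold_up: fold axis h@4; visible region now rows[0,4) x cols[0,16) = 4x16
Op 2 fold_left: fold axis v@8; visible region now rows[0,4) x cols[0,8) = 4x8
Op 3 cut(1, 3): punch at orig (1,3); cuts so far [(1, 3)]; region rows[0,4) x cols[0,8) = 4x8
Unfold 1 (reflect across v@8): 2 holes -> [(1, 3), (1, 12)]
Unfold 2 (reflect across h@4): 4 holes -> [(1, 3), (1, 12), (6, 3), (6, 12)]
Holes: [(1, 3), (1, 12), (6, 3), (6, 12)]

Answer: no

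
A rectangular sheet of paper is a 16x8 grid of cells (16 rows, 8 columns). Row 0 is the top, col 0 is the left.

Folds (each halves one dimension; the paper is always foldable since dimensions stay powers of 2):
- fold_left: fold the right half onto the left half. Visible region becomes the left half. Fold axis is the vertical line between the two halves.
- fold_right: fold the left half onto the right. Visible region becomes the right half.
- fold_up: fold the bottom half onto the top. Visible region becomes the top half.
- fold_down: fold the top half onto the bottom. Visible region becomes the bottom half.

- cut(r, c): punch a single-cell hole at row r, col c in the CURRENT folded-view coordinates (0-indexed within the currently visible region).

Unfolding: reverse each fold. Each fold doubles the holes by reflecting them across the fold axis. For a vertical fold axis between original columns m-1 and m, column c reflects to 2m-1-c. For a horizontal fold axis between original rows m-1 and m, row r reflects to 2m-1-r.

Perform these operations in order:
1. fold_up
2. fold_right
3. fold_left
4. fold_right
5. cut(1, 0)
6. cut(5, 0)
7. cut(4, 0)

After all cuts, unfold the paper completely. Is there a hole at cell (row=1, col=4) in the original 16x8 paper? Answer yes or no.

Answer: yes

Derivation:
Op 1 fold_up: fold axis h@8; visible region now rows[0,8) x cols[0,8) = 8x8
Op 2 fold_right: fold axis v@4; visible region now rows[0,8) x cols[4,8) = 8x4
Op 3 fold_left: fold axis v@6; visible region now rows[0,8) x cols[4,6) = 8x2
Op 4 fold_right: fold axis v@5; visible region now rows[0,8) x cols[5,6) = 8x1
Op 5 cut(1, 0): punch at orig (1,5); cuts so far [(1, 5)]; region rows[0,8) x cols[5,6) = 8x1
Op 6 cut(5, 0): punch at orig (5,5); cuts so far [(1, 5), (5, 5)]; region rows[0,8) x cols[5,6) = 8x1
Op 7 cut(4, 0): punch at orig (4,5); cuts so far [(1, 5), (4, 5), (5, 5)]; region rows[0,8) x cols[5,6) = 8x1
Unfold 1 (reflect across v@5): 6 holes -> [(1, 4), (1, 5), (4, 4), (4, 5), (5, 4), (5, 5)]
Unfold 2 (reflect across v@6): 12 holes -> [(1, 4), (1, 5), (1, 6), (1, 7), (4, 4), (4, 5), (4, 6), (4, 7), (5, 4), (5, 5), (5, 6), (5, 7)]
Unfold 3 (reflect across v@4): 24 holes -> [(1, 0), (1, 1), (1, 2), (1, 3), (1, 4), (1, 5), (1, 6), (1, 7), (4, 0), (4, 1), (4, 2), (4, 3), (4, 4), (4, 5), (4, 6), (4, 7), (5, 0), (5, 1), (5, 2), (5, 3), (5, 4), (5, 5), (5, 6), (5, 7)]
Unfold 4 (reflect across h@8): 48 holes -> [(1, 0), (1, 1), (1, 2), (1, 3), (1, 4), (1, 5), (1, 6), (1, 7), (4, 0), (4, 1), (4, 2), (4, 3), (4, 4), (4, 5), (4, 6), (4, 7), (5, 0), (5, 1), (5, 2), (5, 3), (5, 4), (5, 5), (5, 6), (5, 7), (10, 0), (10, 1), (10, 2), (10, 3), (10, 4), (10, 5), (10, 6), (10, 7), (11, 0), (11, 1), (11, 2), (11, 3), (11, 4), (11, 5), (11, 6), (11, 7), (14, 0), (14, 1), (14, 2), (14, 3), (14, 4), (14, 5), (14, 6), (14, 7)]
Holes: [(1, 0), (1, 1), (1, 2), (1, 3), (1, 4), (1, 5), (1, 6), (1, 7), (4, 0), (4, 1), (4, 2), (4, 3), (4, 4), (4, 5), (4, 6), (4, 7), (5, 0), (5, 1), (5, 2), (5, 3), (5, 4), (5, 5), (5, 6), (5, 7), (10, 0), (10, 1), (10, 2), (10, 3), (10, 4), (10, 5), (10, 6), (10, 7), (11, 0), (11, 1), (11, 2), (11, 3), (11, 4), (11, 5), (11, 6), (11, 7), (14, 0), (14, 1), (14, 2), (14, 3), (14, 4), (14, 5), (14, 6), (14, 7)]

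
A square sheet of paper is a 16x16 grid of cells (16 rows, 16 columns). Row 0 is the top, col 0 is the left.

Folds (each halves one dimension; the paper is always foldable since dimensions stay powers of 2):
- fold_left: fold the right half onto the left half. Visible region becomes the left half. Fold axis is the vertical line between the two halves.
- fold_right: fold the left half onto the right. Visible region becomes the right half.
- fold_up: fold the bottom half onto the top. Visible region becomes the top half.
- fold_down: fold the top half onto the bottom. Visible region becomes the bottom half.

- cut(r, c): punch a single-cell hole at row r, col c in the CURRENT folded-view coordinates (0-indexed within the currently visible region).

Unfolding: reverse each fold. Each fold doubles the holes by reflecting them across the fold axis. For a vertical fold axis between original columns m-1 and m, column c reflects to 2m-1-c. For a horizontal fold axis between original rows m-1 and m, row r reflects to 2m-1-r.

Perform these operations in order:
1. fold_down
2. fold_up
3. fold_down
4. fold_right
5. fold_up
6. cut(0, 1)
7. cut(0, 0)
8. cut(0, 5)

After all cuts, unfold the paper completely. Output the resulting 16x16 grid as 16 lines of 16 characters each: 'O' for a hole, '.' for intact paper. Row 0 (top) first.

Answer: ..O...OOOO...O..
..O...OOOO...O..
..O...OOOO...O..
..O...OOOO...O..
..O...OOOO...O..
..O...OOOO...O..
..O...OOOO...O..
..O...OOOO...O..
..O...OOOO...O..
..O...OOOO...O..
..O...OOOO...O..
..O...OOOO...O..
..O...OOOO...O..
..O...OOOO...O..
..O...OOOO...O..
..O...OOOO...O..

Derivation:
Op 1 fold_down: fold axis h@8; visible region now rows[8,16) x cols[0,16) = 8x16
Op 2 fold_up: fold axis h@12; visible region now rows[8,12) x cols[0,16) = 4x16
Op 3 fold_down: fold axis h@10; visible region now rows[10,12) x cols[0,16) = 2x16
Op 4 fold_right: fold axis v@8; visible region now rows[10,12) x cols[8,16) = 2x8
Op 5 fold_up: fold axis h@11; visible region now rows[10,11) x cols[8,16) = 1x8
Op 6 cut(0, 1): punch at orig (10,9); cuts so far [(10, 9)]; region rows[10,11) x cols[8,16) = 1x8
Op 7 cut(0, 0): punch at orig (10,8); cuts so far [(10, 8), (10, 9)]; region rows[10,11) x cols[8,16) = 1x8
Op 8 cut(0, 5): punch at orig (10,13); cuts so far [(10, 8), (10, 9), (10, 13)]; region rows[10,11) x cols[8,16) = 1x8
Unfold 1 (reflect across h@11): 6 holes -> [(10, 8), (10, 9), (10, 13), (11, 8), (11, 9), (11, 13)]
Unfold 2 (reflect across v@8): 12 holes -> [(10, 2), (10, 6), (10, 7), (10, 8), (10, 9), (10, 13), (11, 2), (11, 6), (11, 7), (11, 8), (11, 9), (11, 13)]
Unfold 3 (reflect across h@10): 24 holes -> [(8, 2), (8, 6), (8, 7), (8, 8), (8, 9), (8, 13), (9, 2), (9, 6), (9, 7), (9, 8), (9, 9), (9, 13), (10, 2), (10, 6), (10, 7), (10, 8), (10, 9), (10, 13), (11, 2), (11, 6), (11, 7), (11, 8), (11, 9), (11, 13)]
Unfold 4 (reflect across h@12): 48 holes -> [(8, 2), (8, 6), (8, 7), (8, 8), (8, 9), (8, 13), (9, 2), (9, 6), (9, 7), (9, 8), (9, 9), (9, 13), (10, 2), (10, 6), (10, 7), (10, 8), (10, 9), (10, 13), (11, 2), (11, 6), (11, 7), (11, 8), (11, 9), (11, 13), (12, 2), (12, 6), (12, 7), (12, 8), (12, 9), (12, 13), (13, 2), (13, 6), (13, 7), (13, 8), (13, 9), (13, 13), (14, 2), (14, 6), (14, 7), (14, 8), (14, 9), (14, 13), (15, 2), (15, 6), (15, 7), (15, 8), (15, 9), (15, 13)]
Unfold 5 (reflect across h@8): 96 holes -> [(0, 2), (0, 6), (0, 7), (0, 8), (0, 9), (0, 13), (1, 2), (1, 6), (1, 7), (1, 8), (1, 9), (1, 13), (2, 2), (2, 6), (2, 7), (2, 8), (2, 9), (2, 13), (3, 2), (3, 6), (3, 7), (3, 8), (3, 9), (3, 13), (4, 2), (4, 6), (4, 7), (4, 8), (4, 9), (4, 13), (5, 2), (5, 6), (5, 7), (5, 8), (5, 9), (5, 13), (6, 2), (6, 6), (6, 7), (6, 8), (6, 9), (6, 13), (7, 2), (7, 6), (7, 7), (7, 8), (7, 9), (7, 13), (8, 2), (8, 6), (8, 7), (8, 8), (8, 9), (8, 13), (9, 2), (9, 6), (9, 7), (9, 8), (9, 9), (9, 13), (10, 2), (10, 6), (10, 7), (10, 8), (10, 9), (10, 13), (11, 2), (11, 6), (11, 7), (11, 8), (11, 9), (11, 13), (12, 2), (12, 6), (12, 7), (12, 8), (12, 9), (12, 13), (13, 2), (13, 6), (13, 7), (13, 8), (13, 9), (13, 13), (14, 2), (14, 6), (14, 7), (14, 8), (14, 9), (14, 13), (15, 2), (15, 6), (15, 7), (15, 8), (15, 9), (15, 13)]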